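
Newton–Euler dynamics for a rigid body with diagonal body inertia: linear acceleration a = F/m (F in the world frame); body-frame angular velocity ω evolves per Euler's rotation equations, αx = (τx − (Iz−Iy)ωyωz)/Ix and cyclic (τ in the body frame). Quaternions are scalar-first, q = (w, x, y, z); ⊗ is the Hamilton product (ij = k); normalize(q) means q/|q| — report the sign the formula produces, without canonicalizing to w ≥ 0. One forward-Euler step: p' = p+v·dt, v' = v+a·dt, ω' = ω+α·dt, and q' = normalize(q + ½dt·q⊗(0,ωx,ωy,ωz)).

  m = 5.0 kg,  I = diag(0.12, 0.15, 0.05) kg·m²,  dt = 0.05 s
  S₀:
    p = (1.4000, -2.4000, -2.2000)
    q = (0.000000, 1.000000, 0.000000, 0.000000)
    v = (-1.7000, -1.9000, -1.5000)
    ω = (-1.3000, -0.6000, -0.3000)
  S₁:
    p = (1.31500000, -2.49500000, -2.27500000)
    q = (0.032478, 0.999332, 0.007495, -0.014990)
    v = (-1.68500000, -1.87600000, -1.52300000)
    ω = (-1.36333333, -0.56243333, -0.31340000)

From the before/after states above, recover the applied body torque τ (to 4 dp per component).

ω₁ − ω₀ = (-0.06333333, 0.03756667, -0.01340000)
ω₀×(Iω₀) = (-0.0180, 0.0273, 0.0234)
I·α + gyro = (-0.1700, 0.1400, 0.0100)

τ = (-0.1700, 0.1400, 0.0100)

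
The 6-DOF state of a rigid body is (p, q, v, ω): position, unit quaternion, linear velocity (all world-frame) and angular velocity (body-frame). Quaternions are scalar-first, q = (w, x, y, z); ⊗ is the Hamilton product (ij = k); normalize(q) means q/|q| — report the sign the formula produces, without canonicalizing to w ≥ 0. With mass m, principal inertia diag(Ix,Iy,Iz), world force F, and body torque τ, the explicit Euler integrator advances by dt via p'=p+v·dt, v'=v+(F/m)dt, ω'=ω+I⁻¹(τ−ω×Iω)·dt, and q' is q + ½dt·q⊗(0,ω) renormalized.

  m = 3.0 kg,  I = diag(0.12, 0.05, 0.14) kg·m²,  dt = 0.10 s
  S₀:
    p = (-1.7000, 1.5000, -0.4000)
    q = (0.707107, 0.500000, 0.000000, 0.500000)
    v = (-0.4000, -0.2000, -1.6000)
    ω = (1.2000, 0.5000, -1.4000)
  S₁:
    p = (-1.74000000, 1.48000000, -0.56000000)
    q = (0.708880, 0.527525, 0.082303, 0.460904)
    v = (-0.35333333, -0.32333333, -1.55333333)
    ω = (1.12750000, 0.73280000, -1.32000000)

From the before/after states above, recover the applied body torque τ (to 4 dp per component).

Δω = ω₁−ω₀ = (-0.07250000, 0.23280000, 0.08000000)
ω₀×(Iω₀) = (-0.0630, 0.0336, -0.0420)
applied torque τ = (-0.1500, 0.1500, 0.0700)

τ = (-0.1500, 0.1500, 0.0700)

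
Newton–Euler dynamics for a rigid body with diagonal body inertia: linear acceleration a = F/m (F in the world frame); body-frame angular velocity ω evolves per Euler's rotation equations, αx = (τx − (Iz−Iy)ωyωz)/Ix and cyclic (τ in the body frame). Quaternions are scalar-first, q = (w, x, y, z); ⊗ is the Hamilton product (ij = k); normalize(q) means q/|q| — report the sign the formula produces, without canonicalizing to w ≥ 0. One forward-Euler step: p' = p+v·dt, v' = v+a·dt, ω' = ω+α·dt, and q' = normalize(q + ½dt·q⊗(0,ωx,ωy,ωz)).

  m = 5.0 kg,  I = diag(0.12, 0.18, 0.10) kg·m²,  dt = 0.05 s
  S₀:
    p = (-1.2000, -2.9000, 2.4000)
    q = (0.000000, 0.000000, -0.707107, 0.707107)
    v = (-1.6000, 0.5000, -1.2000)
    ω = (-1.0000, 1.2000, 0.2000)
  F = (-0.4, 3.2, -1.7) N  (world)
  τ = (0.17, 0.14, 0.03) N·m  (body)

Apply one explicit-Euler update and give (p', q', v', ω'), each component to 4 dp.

p' = (-1.2800, -2.8750, 2.3400)
q' = (0.0177, -0.0247, -0.7242, 0.6889)
v' = (-1.6040, 0.5320, -1.2170)
ω' = (-0.9212, 1.2400, 0.2510)

α = I⁻¹(τ − ω×Iω) = (1.5767, 0.8000, 1.0200)
ω + α·dt = (-0.9212, 1.2400, 0.2510)
q⊗(0,ω) = (0.7071070, -0.9899498, -0.7071070, -0.7071070)
q + ½dt·q⊗(0,ω), renormalized = (0.0177, -0.0247, -0.7242, 0.6889)
a = (-0.0800, 0.6400, -0.3400)
new position p' = (-1.2800, -2.8750, 2.3400)
new velocity v' = (-1.6040, 0.5320, -1.2170)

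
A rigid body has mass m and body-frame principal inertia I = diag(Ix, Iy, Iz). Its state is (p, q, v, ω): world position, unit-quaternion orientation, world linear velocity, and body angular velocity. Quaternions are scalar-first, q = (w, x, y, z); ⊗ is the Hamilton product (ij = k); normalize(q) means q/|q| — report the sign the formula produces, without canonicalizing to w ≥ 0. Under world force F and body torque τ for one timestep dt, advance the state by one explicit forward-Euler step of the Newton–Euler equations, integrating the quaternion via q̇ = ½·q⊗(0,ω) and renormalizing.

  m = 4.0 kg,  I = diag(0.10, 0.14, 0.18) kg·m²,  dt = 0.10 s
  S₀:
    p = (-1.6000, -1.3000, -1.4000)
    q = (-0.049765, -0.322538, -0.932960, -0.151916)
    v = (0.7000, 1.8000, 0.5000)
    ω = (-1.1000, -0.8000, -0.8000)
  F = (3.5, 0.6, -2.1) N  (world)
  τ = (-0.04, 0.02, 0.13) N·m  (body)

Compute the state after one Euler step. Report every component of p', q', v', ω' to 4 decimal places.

p' = (-1.5300, -1.1200, -1.3500)
q' = (-0.1106, -0.2877, -0.9326, -0.1878)
v' = (0.7875, 1.8150, 0.4475)
ω' = (-1.1656, -0.7354, -0.7473)

gyro term ω×Iω = (0.0256, -0.0704, 0.0352)
(τ − ω×Iω)/I = (-0.6560, 0.6457, 0.5267)
new body rate ω' = (-1.1656, -0.7354, -0.7473)
q⊗(0,ω) = (-1.2226926, 0.6795767, -0.0511108, -0.7284136)
q' = normalize(q + ½dt·q⊗(0,ω)) = (-0.1106, -0.2877, -0.9326, -0.1878)
p + v·dt = (-1.5300, -1.1200, -1.3500)
new velocity v' = (0.7875, 1.8150, 0.4475)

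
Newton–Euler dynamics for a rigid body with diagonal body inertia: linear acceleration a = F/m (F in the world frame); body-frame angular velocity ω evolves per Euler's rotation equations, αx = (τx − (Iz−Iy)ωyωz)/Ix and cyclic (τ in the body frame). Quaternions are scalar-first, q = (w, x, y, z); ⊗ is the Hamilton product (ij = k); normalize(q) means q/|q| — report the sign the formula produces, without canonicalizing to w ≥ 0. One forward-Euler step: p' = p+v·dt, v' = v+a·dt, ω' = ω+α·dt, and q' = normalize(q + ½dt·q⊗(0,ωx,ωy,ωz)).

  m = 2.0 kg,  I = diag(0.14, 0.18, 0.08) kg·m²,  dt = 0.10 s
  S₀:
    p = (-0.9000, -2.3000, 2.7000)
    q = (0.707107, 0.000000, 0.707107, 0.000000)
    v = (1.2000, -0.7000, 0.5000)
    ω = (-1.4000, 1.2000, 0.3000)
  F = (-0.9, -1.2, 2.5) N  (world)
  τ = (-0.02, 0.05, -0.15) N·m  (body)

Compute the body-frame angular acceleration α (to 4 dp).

α = (0.1143, 0.4178, -1.0350)

precession coupling ω×(Iω) = (-0.0360, -0.0252, -0.0672)
angular accel α = (0.1143, 0.4178, -1.0350)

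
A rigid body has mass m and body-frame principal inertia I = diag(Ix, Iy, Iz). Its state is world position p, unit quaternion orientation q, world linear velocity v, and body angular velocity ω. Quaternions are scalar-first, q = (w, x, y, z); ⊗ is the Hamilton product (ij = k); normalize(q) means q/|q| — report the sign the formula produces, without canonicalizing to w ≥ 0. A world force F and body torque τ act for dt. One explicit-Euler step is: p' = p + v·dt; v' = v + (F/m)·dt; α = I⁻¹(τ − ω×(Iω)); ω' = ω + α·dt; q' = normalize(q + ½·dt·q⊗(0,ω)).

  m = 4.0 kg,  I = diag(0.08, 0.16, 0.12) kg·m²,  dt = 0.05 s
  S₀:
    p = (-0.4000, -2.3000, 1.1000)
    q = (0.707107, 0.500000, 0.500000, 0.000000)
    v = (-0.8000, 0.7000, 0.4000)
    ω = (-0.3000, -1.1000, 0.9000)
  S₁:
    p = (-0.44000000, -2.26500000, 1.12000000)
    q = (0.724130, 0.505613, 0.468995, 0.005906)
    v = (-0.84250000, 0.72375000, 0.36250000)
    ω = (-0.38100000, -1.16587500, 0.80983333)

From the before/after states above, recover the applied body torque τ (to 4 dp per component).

Δω = ω₁−ω₀ = (-0.08100000, -0.06587500, -0.09016667)
I·α + gyro = (-0.0900, -0.2000, -0.1900)

τ = (-0.0900, -0.2000, -0.1900)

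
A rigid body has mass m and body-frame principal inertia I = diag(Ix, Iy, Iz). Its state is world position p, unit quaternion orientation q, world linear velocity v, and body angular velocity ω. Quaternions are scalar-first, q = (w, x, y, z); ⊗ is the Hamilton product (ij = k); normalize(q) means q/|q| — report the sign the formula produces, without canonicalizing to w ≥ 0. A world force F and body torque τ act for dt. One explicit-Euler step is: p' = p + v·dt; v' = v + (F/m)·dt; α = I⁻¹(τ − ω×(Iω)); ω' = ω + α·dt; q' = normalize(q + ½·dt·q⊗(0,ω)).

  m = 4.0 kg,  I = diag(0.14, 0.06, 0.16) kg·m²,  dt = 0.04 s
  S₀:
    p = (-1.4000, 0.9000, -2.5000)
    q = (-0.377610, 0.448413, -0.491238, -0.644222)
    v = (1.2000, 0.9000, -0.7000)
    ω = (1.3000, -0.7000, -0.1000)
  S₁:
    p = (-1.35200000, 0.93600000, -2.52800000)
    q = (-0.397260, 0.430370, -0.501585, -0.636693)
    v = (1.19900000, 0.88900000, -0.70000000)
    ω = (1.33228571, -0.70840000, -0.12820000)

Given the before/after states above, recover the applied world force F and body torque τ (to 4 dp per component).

Δω = ω₁−ω₀ = (0.03228571, -0.00840000, -0.02820000)
τ = I·(Δω/dt) + ω₀×(Iω₀) = (0.1200, -0.0100, -0.0400)
v₁ − v₀ = (-0.00100000, -0.01100000, 0.00000000)
F = m·Δv/dt = (-0.1000, -1.1000, 0.0000)

F = (-0.1000, -1.1000, 0.0000)
τ = (0.1200, -0.0100, -0.0400)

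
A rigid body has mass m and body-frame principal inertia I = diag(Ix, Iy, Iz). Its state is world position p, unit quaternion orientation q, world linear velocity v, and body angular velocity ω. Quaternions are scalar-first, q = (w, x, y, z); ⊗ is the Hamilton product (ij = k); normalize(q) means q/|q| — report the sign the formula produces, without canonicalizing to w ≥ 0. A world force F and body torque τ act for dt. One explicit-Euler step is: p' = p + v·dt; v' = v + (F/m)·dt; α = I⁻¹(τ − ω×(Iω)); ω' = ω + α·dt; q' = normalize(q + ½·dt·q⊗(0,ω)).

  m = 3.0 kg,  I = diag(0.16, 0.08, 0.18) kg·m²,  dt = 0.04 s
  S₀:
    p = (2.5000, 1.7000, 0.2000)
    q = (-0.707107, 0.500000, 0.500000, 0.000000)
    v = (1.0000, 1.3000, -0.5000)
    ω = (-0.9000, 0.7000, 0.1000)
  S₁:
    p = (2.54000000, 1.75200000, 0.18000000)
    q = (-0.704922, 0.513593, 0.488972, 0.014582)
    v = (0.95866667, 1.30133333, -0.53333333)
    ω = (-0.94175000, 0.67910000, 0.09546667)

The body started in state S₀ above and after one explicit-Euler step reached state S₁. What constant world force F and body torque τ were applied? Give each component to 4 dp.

F = (-3.1000, 0.1000, -2.5000)
τ = (-0.1600, -0.0400, 0.0300)

velocity change Δv = (-0.04133333, 0.00133333, -0.03333333)
F = m·Δv/dt = (-3.1000, 0.1000, -2.5000)
ω₁ − ω₀ = (-0.04175000, -0.02090000, -0.00453333)
precession coupling = (0.0070, 0.0018, 0.0504)
τ = I·(Δω/dt) + ω₀×(Iω₀) = (-0.1600, -0.0400, 0.0300)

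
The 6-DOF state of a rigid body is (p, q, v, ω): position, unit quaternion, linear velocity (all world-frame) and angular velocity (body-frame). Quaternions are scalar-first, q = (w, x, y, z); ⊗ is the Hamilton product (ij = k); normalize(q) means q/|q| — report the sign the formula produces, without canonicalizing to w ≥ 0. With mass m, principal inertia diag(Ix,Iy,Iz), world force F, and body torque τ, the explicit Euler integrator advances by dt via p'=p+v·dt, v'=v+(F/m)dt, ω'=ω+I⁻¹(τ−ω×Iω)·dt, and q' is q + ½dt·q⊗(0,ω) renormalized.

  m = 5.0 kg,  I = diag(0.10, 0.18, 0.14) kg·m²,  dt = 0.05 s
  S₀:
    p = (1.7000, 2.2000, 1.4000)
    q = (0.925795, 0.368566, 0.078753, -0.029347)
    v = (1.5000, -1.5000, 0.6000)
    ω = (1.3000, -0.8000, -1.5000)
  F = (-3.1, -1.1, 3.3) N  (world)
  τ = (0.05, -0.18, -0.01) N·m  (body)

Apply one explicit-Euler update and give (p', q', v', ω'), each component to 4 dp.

p' = (1.7750, 2.1250, 1.4300)
q' = (0.9130, 0.3945, 0.0730, -0.0739)
v' = (1.4690, -1.5110, 0.6330)
ω' = (1.3490, -0.8717, -1.4739)

α = I⁻¹(τ − ω×Iω) = (0.9800, -1.4333, 0.5229)
ω + α·dt = (1.3490, -0.8717, -1.4739)
q⊗(0,ω) = (-0.4601539, 1.0619264, -0.2259381, -1.7859242)
q' = normalize(q + ½dt·q⊗(0,ω)) = (0.9130, 0.3945, 0.0730, -0.0739)
a = (-0.6200, -0.2200, 0.6600)
p' = p + v·dt = (1.7750, 2.1250, 1.4300)
v + (F/m)dt = (1.4690, -1.5110, 0.6330)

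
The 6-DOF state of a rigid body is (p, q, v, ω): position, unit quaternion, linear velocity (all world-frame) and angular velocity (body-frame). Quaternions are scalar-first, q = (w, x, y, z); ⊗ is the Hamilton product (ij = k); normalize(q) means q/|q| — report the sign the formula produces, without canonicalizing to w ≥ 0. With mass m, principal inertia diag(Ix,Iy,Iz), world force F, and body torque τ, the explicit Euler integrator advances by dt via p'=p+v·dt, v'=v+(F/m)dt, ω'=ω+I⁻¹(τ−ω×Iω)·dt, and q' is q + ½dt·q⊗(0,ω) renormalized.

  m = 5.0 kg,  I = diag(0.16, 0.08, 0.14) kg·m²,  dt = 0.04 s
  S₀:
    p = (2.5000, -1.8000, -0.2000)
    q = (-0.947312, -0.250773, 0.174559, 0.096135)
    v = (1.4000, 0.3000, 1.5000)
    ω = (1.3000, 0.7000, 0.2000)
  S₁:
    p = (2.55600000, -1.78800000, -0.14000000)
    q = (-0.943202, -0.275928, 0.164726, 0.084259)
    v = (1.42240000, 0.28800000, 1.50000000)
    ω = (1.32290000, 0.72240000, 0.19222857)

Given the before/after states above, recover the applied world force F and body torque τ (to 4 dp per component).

F = (2.8000, -1.5000, 0.0000)
τ = (0.1000, 0.0500, -0.1000)

Δω = ω₁−ω₀ = (0.02290000, 0.02240000, -0.00777143)
precession coupling = (0.0084, 0.0052, -0.0728)
I·α + gyro = (0.1000, 0.0500, -0.1000)
Δv = v₁−v₀ = (0.02240000, -0.01200000, 0.00000000)
applied force F = (2.8000, -1.5000, 0.0000)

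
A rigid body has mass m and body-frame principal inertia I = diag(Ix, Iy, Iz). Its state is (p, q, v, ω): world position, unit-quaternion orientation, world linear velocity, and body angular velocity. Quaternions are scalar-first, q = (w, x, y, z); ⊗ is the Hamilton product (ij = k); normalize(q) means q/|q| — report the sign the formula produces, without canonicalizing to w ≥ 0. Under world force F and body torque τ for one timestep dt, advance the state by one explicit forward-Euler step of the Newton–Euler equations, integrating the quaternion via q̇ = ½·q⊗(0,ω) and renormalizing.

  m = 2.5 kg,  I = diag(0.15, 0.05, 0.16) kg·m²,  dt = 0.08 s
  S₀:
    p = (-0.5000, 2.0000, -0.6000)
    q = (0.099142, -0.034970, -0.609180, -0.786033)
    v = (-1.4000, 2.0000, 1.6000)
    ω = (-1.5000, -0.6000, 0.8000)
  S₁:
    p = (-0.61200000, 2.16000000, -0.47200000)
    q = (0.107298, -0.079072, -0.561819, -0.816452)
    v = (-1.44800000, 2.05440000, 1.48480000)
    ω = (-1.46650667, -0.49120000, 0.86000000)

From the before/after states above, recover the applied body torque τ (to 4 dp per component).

Δω = ω₁−ω₀ = (0.03349333, 0.10880000, 0.06000000)
gyro term ω₀×Iω₀ = (-0.0528, 0.0120, -0.0900)
τ = I·(Δω/dt) + ω₀×(Iω₀) = (0.0100, 0.0800, 0.0300)

τ = (0.0100, 0.0800, 0.0300)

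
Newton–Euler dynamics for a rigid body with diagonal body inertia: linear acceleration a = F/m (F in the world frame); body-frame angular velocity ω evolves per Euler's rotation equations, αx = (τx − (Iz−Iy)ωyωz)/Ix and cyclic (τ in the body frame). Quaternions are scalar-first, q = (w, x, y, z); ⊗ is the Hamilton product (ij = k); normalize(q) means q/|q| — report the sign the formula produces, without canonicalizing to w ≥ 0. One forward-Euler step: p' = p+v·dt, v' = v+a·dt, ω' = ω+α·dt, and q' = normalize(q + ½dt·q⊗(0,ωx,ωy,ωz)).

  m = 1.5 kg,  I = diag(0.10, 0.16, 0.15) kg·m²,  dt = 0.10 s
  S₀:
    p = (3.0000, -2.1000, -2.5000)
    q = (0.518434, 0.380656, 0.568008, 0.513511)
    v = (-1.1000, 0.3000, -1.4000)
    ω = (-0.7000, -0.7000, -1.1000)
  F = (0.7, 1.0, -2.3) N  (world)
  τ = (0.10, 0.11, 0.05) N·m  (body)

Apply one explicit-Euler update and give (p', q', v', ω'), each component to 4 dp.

p' = (2.8900, -2.0700, -2.6400)
q' = (0.5783, 0.3483, 0.5513, 0.4902)
v' = (-1.0533, 0.3667, -1.5533)
ω' = (-0.5923, -0.6072, -1.0863)

new position p' = (2.8900, -2.0700, -2.6400)
v' = v + a·dt = (-1.0533, 0.3667, -1.5533)
α = I⁻¹(τ − ω×Iω) = (1.0770, 0.9281, 0.1373)
ω' = ω + α·dt = (-0.5923, -0.6072, -1.0863)
2q̇ = q⊗(0,ω) = (1.2289269, -0.6282549, -0.3036399, -0.4391310)
q' = normalize(q + ½dt·q⊗(0,ω)) = (0.5783, 0.3483, 0.5513, 0.4902)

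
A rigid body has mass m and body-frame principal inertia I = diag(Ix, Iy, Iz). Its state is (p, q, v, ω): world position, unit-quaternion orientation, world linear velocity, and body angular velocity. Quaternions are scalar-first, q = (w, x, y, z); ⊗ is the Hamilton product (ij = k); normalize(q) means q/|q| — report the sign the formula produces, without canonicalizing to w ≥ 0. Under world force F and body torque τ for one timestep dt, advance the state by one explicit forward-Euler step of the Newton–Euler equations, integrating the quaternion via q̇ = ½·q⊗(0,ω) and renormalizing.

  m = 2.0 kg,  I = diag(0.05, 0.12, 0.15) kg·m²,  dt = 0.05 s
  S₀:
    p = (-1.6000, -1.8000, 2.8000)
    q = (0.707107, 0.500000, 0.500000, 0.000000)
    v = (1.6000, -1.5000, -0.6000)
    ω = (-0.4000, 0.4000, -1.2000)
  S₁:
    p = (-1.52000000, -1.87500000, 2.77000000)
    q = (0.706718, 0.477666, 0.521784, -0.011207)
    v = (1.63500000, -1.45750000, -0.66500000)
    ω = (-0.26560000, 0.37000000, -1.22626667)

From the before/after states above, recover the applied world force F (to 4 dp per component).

F = (1.4000, 1.7000, -2.6000)

v₁ − v₀ = (0.03500000, 0.04250000, -0.06500000)
applied force F = (1.4000, 1.7000, -2.6000)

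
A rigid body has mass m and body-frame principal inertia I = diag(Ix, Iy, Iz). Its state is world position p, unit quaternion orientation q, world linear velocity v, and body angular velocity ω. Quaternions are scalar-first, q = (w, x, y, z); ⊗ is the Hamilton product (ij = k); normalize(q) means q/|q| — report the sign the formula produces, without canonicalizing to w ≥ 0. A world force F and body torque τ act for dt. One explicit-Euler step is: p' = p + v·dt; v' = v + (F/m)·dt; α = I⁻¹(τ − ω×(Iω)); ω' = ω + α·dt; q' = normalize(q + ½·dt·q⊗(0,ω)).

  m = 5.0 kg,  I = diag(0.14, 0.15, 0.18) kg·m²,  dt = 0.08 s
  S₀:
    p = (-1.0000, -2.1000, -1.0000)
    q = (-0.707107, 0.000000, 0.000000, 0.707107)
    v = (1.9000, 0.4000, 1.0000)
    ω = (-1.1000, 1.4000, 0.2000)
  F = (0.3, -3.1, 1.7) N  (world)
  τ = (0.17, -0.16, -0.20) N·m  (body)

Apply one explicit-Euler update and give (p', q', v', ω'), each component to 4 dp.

p' = (-0.8480, -2.0680, -0.9200)
q' = (-0.7109, -0.0085, -0.0705, 0.6997)
v' = (1.9048, 0.3504, 1.0272)
ω' = (-1.0077, 1.3100, 0.1180)

a = F/m = (0.0600, -0.6200, 0.3400)
p' = p + v·dt = (-0.8480, -2.0680, -0.9200)
v' = v + a·dt = (1.9048, 0.3504, 1.0272)
α = I⁻¹(τ − ω×Iω) = (1.1543, -1.1253, -1.0256)
ω' = ω + α·dt = (-1.0077, 1.3100, 0.1180)
q⊗(0,ω) = (-0.1414214, -0.2121321, -1.7677675, -0.1414214)
updated quaternion q' = (-0.7109, -0.0085, -0.0705, 0.6997)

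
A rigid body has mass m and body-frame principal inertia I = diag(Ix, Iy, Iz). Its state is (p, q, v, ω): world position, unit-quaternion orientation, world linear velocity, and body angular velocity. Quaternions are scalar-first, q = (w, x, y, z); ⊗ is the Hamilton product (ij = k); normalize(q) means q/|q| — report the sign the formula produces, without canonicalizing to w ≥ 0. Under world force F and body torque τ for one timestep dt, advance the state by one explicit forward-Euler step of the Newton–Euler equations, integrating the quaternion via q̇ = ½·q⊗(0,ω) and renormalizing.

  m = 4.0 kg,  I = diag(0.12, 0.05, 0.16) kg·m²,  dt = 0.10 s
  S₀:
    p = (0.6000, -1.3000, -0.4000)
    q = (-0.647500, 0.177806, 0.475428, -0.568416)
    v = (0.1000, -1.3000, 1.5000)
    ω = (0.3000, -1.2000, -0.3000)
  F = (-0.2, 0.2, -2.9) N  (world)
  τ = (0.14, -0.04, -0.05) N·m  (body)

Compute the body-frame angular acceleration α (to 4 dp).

gyro term ω×Iω = (0.0396, 0.0036, 0.0252)
angular accel α = (0.8367, -0.8720, -0.4700)

α = (0.8367, -0.8720, -0.4700)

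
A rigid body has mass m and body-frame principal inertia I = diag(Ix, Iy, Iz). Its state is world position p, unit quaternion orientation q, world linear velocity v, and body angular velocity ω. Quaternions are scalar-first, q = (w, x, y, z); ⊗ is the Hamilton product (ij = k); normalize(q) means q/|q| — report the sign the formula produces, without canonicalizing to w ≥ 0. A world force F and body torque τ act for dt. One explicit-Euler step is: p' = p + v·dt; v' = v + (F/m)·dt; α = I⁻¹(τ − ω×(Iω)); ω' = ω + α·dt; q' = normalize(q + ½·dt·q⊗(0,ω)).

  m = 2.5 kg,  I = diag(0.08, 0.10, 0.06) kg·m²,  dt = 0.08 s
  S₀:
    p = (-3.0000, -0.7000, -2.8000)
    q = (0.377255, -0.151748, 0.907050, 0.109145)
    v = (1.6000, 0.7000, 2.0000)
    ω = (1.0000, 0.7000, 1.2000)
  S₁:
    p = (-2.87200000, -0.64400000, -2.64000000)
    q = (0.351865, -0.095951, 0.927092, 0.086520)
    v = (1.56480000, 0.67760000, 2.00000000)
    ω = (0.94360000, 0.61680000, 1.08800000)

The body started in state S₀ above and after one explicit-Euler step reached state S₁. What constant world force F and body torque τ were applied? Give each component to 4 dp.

ω₁ − ω₀ = (-0.05640000, -0.08320000, -0.11200000)
precession coupling = (-0.0336, 0.0240, 0.0140)
τ = I·(Δω/dt) + ω₀×(Iω₀) = (-0.0900, -0.0800, -0.0700)
v₁ − v₀ = (-0.03520000, -0.02240000, 0.00000000)
m·(v₁−v₀)/dt = (-1.1000, -0.7000, 0.0000)

F = (-1.1000, -0.7000, 0.0000)
τ = (-0.0900, -0.0800, -0.0700)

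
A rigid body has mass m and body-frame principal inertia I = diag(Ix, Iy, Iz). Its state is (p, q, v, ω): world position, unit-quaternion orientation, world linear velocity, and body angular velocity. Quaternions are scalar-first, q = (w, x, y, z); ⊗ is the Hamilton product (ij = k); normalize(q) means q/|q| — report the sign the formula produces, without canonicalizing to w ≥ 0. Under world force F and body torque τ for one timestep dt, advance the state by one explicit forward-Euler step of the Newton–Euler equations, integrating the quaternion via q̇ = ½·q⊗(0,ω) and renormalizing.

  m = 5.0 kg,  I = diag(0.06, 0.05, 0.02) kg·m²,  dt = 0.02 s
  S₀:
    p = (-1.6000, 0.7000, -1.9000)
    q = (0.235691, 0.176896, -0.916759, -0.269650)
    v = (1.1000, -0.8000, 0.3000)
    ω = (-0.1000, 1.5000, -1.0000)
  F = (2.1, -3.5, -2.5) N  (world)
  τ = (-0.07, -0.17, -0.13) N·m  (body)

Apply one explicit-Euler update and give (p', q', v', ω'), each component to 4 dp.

p' = (-1.5780, 0.6840, -1.8940)
q' = (0.2469, 0.1898, -0.9110, -0.2702)
v' = (1.1084, -0.8140, 0.2900)
ω' = (-0.1383, 1.4304, -1.1315)

gyro term ω×Iω = (0.0450, 0.0040, 0.0015)
(τ − ω×Iω)/I = (-1.9167, -3.4800, -6.5750)
new body rate ω' = (-0.1383, 1.4304, -1.1315)
q⊗(0,ω) = (1.1231781, 1.2976649, 0.5573975, -0.0620229)
updated quaternion q' = (0.2469, 0.1898, -0.9110, -0.2702)
a = (0.4200, -0.7000, -0.5000)
new position p' = (-1.5780, 0.6840, -1.8940)
v + (F/m)dt = (1.1084, -0.8140, 0.2900)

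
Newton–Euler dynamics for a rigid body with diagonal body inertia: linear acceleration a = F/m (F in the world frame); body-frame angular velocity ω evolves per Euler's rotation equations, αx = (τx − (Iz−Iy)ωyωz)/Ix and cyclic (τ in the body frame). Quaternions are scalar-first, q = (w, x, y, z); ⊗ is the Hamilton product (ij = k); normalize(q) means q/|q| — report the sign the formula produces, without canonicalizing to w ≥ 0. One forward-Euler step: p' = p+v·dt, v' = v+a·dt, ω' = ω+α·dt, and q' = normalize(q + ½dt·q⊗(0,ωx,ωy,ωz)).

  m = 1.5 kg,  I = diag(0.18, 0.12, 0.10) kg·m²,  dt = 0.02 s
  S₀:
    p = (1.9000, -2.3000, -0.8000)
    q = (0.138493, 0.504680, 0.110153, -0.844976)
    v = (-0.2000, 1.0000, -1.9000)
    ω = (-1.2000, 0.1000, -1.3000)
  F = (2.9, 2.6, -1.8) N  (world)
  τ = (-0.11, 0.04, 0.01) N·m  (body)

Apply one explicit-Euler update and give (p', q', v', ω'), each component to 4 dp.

ω×(Iω) gyroscopic = (0.0026, 0.1248, 0.0072)
angular accel α = (-0.6256, -0.7067, 0.0280)
new body rate ω' = (-1.2125, 0.0859, -1.2994)
Hamilton product q⊗(0,ω) = (-0.5038681, -0.2248929, 1.6839045, 0.0026107)
updated quaternion q' = (0.1334, 0.5024, 0.1270, -0.8448)
a = (1.9333, 1.7333, -1.2000)
p + v·dt = (1.8960, -2.2800, -0.8380)
v + (F/m)dt = (-0.1613, 1.0347, -1.9240)

p' = (1.8960, -2.2800, -0.8380)
q' = (0.1334, 0.5024, 0.1270, -0.8448)
v' = (-0.1613, 1.0347, -1.9240)
ω' = (-1.2125, 0.0859, -1.2994)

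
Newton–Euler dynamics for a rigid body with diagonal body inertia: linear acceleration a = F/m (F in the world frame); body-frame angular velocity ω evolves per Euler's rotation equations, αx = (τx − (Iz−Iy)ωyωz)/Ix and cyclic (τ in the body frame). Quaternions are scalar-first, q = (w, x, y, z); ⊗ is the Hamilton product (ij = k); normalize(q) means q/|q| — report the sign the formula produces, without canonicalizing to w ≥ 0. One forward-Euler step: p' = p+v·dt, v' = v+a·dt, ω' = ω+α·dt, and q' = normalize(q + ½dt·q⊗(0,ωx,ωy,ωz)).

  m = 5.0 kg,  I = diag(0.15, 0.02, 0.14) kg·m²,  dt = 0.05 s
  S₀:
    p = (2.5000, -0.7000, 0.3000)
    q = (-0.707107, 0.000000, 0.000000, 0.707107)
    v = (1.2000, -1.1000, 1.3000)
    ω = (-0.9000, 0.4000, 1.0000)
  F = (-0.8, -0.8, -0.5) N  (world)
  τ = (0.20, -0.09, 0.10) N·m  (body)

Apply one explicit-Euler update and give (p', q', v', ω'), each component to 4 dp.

p + v·dt = (2.5600, -0.7550, 0.3650)
new velocity v' = (1.1920, -1.1080, 1.2950)
gyro term ω×Iω = (0.0480, -0.0090, 0.0468)
α = I⁻¹(τ − ω×Iω) = (1.0133, -4.0500, 0.3800)
ω + α·dt = (-0.8493, 0.1975, 1.0190)
Hamilton product q⊗(0,ω) = (-0.7071070, 0.3535535, -0.9192391, -0.7071070)
q + ½dt·q⊗(0,ω), renormalized = (-0.7243, 0.0088, -0.0230, 0.6890)

p' = (2.5600, -0.7550, 0.3650)
q' = (-0.7243, 0.0088, -0.0230, 0.6890)
v' = (1.1920, -1.1080, 1.2950)
ω' = (-0.8493, 0.1975, 1.0190)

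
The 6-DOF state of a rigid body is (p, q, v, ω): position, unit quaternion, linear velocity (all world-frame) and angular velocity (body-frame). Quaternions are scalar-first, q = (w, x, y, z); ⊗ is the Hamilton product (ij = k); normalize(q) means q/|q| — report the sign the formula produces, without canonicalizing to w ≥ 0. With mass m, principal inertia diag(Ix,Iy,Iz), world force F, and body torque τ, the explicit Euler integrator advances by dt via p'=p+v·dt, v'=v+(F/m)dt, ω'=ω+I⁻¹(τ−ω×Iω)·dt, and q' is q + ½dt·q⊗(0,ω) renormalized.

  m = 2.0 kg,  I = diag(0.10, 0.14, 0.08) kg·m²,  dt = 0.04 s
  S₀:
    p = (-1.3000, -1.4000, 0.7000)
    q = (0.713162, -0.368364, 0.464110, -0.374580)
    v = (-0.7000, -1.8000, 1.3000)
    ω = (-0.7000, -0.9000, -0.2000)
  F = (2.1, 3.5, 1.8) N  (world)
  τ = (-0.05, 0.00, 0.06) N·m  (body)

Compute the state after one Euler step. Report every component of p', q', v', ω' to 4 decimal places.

p' = (-1.3280, -1.4720, 0.7520)
q' = (0.7147, -0.3868, 0.4549, -0.3642)
v' = (-0.6580, -1.7300, 1.3360)
ω' = (-0.7157, -0.9008, -0.1826)

angular accel α = (-0.3920, -0.0200, 0.4350)
ω + α·dt = (-0.7157, -0.9008, -0.1826)
Hamilton product q⊗(0,ω) = (0.0849282, -0.9291574, -0.4533126, 0.5137722)
q' = normalize(q + ½dt·q⊗(0,ω)) = (0.7147, -0.3868, 0.4549, -0.3642)
a = (1.0500, 1.7500, 0.9000)
new position p' = (-1.3280, -1.4720, 0.7520)
v' = v + a·dt = (-0.6580, -1.7300, 1.3360)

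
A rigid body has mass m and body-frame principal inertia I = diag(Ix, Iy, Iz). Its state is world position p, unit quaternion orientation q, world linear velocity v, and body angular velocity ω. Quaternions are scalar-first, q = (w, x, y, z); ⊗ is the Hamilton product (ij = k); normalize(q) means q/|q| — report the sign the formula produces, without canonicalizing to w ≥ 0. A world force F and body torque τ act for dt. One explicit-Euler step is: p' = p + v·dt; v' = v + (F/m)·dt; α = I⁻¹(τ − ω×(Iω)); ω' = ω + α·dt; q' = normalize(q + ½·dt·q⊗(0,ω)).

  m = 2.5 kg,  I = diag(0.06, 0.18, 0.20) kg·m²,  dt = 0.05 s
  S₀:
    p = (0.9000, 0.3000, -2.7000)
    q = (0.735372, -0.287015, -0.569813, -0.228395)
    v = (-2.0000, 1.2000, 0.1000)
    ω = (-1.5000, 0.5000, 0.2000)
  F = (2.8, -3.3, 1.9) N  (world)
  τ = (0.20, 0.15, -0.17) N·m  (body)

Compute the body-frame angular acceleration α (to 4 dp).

gyro term ω×Iω = (0.0020, 0.0420, -0.0900)
α = I⁻¹(τ − ω×Iω) = (3.3000, 0.6000, -0.4000)

α = (3.3000, 0.6000, -0.4000)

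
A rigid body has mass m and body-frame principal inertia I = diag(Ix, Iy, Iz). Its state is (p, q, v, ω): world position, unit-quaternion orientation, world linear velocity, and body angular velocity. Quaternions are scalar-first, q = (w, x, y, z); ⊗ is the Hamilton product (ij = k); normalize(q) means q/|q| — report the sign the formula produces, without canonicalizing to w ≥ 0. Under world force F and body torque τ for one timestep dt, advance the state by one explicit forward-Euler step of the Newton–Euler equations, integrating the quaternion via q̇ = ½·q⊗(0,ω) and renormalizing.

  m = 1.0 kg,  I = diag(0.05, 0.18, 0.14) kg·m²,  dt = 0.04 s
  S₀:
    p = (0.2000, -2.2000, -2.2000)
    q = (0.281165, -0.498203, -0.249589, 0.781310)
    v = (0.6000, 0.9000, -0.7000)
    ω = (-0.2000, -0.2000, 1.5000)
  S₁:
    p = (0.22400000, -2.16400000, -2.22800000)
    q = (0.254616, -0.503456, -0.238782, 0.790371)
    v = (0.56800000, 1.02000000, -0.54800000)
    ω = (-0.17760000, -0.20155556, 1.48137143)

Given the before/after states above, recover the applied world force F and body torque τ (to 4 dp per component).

Δv = v₁−v₀ = (-0.03200000, 0.12000000, 0.15200000)
m·(v₁−v₀)/dt = (-0.8000, 3.0000, 3.8000)
ω₁ − ω₀ = (0.02240000, -0.00155556, -0.01862857)
precession coupling = (0.0120, 0.0270, 0.0052)
I·α + gyro = (0.0400, 0.0200, -0.0600)

F = (-0.8000, 3.0000, 3.8000)
τ = (0.0400, 0.0200, -0.0600)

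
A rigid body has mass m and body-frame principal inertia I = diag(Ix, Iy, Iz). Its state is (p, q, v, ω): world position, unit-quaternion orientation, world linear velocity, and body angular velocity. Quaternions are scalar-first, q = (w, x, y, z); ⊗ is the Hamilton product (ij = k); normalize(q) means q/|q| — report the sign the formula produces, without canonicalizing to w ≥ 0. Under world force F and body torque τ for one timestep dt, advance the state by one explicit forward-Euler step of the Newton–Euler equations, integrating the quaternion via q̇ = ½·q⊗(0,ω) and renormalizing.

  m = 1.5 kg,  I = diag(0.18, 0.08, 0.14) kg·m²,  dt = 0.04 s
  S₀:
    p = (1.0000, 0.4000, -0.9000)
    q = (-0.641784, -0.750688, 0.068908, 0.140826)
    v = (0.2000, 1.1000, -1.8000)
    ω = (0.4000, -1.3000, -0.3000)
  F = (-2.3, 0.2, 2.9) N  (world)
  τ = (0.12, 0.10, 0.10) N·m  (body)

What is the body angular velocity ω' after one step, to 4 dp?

ω×(Iω) gyroscopic = (0.0234, -0.0048, 0.0520)
(τ − ω×Iω)/I = (0.5367, 1.3100, 0.3429)
ω + α·dt = (0.4215, -1.2476, -0.2863)

ω' = (0.4215, -1.2476, -0.2863)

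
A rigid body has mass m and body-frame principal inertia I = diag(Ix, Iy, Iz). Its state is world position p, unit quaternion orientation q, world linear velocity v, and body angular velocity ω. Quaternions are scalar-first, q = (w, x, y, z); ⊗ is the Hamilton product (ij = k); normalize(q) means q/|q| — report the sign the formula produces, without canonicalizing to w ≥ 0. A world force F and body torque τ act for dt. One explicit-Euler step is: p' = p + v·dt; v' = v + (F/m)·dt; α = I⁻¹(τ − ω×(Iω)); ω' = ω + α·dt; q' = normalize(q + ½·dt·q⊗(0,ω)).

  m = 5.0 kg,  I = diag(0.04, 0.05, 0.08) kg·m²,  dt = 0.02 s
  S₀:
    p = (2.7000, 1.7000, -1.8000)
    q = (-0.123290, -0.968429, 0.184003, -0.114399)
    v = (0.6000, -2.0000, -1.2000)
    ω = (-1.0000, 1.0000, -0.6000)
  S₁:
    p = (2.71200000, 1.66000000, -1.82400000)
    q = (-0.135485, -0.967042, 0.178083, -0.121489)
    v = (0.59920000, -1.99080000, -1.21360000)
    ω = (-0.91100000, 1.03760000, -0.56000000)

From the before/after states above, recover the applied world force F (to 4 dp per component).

velocity change Δv = (-0.00080000, 0.00920000, -0.01360000)
F = m·Δv/dt = (-0.2000, 2.3000, -3.4000)

F = (-0.2000, 2.3000, -3.4000)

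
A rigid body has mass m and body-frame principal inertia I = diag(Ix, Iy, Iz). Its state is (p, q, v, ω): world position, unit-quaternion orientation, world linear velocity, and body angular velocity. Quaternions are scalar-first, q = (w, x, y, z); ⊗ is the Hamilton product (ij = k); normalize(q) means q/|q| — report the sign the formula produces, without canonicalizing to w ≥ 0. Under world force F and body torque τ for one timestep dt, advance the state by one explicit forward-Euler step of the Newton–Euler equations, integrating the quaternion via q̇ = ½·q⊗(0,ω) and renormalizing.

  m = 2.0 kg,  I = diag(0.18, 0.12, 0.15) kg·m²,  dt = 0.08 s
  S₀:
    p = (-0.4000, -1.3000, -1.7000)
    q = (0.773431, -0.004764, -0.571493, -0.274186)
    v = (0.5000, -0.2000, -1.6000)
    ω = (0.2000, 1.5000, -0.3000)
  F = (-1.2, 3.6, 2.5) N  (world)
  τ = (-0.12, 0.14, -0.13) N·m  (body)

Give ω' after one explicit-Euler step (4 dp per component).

gyro term ω×Iω = (-0.0135, -0.0018, -0.0180)
α = I⁻¹(τ − ω×Iω) = (-0.5917, 1.1817, -0.7467)
new body rate ω' = (0.1527, 1.5945, -0.3597)

ω' = (0.1527, 1.5945, -0.3597)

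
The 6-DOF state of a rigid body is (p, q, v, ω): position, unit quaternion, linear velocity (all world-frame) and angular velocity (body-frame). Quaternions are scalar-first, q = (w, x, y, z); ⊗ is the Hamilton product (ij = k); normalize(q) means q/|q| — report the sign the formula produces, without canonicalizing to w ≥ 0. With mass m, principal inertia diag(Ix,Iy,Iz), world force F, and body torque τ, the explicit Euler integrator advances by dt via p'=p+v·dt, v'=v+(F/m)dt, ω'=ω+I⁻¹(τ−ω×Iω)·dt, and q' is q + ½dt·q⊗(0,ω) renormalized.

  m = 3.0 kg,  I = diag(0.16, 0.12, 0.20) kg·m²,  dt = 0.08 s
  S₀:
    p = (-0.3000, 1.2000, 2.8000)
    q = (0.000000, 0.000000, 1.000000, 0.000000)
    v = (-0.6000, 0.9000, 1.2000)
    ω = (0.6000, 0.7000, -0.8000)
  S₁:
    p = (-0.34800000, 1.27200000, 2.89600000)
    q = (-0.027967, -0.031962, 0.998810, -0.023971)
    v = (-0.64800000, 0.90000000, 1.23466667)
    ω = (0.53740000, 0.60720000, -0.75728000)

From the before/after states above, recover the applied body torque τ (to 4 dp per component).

Δω = ω₁−ω₀ = (-0.06260000, -0.09280000, 0.04272000)
I·α + gyro = (-0.1700, -0.1200, 0.0900)

τ = (-0.1700, -0.1200, 0.0900)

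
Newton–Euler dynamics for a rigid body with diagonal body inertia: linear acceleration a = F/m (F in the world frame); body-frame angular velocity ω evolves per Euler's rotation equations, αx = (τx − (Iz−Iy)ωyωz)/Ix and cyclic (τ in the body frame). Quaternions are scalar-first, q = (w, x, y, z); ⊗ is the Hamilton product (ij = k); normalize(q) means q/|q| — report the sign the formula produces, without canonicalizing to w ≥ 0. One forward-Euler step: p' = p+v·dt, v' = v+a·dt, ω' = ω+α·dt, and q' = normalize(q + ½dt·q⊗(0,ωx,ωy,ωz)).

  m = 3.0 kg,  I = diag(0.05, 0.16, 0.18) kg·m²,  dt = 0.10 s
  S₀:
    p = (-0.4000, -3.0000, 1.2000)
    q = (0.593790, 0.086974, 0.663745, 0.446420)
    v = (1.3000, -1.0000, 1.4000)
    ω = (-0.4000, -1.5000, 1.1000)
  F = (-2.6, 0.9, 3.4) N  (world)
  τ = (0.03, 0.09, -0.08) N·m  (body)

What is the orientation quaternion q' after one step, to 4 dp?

q⊗(0,ω) = (0.5393451, 1.1622335, -1.1649244, 0.7882060)
q + ½dt·q⊗(0,ω), renormalized = (0.6180, 0.1444, 0.6028, 0.4836)

q' = (0.6180, 0.1444, 0.6028, 0.4836)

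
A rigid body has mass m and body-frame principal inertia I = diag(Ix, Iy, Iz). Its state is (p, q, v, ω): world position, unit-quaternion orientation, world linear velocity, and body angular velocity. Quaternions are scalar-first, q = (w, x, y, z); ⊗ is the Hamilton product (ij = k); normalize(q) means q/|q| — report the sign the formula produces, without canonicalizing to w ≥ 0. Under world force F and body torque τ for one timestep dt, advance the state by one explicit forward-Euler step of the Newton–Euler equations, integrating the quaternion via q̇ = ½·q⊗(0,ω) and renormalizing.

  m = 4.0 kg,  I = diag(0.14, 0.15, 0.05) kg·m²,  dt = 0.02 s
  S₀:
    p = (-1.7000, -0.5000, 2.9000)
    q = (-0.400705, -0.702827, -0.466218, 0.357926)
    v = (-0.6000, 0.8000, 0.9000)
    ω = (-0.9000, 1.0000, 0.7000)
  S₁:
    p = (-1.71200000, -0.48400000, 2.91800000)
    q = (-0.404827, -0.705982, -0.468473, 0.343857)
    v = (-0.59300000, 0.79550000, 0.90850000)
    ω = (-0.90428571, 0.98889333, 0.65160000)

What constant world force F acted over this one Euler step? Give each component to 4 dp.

F = (1.4000, -0.9000, 1.7000)

v₁ − v₀ = (0.00700000, -0.00450000, 0.00850000)
applied force F = (1.4000, -0.9000, 1.7000)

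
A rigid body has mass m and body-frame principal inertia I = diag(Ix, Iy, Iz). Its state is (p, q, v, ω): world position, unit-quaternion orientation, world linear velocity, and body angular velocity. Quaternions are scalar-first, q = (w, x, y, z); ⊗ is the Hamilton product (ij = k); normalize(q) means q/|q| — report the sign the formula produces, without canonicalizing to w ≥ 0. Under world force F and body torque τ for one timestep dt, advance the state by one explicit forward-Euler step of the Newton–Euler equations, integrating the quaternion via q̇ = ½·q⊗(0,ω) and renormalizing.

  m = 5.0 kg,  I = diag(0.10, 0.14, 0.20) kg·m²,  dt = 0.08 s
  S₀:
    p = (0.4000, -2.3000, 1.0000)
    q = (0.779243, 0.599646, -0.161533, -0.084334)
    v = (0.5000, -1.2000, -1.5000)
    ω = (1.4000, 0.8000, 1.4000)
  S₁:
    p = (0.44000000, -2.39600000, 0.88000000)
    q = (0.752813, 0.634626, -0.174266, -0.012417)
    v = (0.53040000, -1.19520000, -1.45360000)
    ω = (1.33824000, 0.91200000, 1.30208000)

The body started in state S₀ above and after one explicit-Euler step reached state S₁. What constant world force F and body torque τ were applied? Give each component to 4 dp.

F = (1.9000, 0.3000, 2.9000)
τ = (-0.0100, 0.0000, -0.2000)

velocity change Δv = (0.03040000, 0.00480000, 0.04640000)
F = m·Δv/dt = (1.9000, 0.3000, 2.9000)
rate change Δω = (-0.06176000, 0.11200000, -0.09792000)
ω₀×(Iω₀) = (0.0672, -0.1960, 0.0448)
τ = I·(Δω/dt) + ω₀×(Iω₀) = (-0.0100, 0.0000, -0.2000)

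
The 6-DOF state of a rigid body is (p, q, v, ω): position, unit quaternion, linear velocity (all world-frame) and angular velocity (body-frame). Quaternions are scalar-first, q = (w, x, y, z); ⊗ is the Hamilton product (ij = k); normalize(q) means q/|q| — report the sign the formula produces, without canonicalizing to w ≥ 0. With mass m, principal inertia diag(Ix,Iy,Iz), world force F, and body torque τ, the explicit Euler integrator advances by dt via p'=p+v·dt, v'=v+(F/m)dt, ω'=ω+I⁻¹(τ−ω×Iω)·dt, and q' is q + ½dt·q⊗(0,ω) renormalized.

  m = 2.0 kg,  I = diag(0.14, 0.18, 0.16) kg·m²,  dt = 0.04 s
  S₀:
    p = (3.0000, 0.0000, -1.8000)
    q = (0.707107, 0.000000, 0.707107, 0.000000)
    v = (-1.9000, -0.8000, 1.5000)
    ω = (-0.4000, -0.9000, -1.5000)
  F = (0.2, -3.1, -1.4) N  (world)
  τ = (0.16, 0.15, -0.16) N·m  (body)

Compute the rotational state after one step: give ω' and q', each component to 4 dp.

gyro term ω×Iω = (-0.0270, -0.0120, 0.0144)
(τ − ω×Iω)/I = (1.3357, 0.9000, -1.0900)
new body rate ω' = (-0.3466, -0.8640, -1.5436)
q⊗(0,ω) = (0.6363963, -1.3435033, -0.6363963, -0.7778177)
q + ½dt·q⊗(0,ω), renormalized = (0.7194, -0.0269, 0.6939, -0.0155)

ω' = (-0.3466, -0.8640, -1.5436)
q' = (0.7194, -0.0269, 0.6939, -0.0155)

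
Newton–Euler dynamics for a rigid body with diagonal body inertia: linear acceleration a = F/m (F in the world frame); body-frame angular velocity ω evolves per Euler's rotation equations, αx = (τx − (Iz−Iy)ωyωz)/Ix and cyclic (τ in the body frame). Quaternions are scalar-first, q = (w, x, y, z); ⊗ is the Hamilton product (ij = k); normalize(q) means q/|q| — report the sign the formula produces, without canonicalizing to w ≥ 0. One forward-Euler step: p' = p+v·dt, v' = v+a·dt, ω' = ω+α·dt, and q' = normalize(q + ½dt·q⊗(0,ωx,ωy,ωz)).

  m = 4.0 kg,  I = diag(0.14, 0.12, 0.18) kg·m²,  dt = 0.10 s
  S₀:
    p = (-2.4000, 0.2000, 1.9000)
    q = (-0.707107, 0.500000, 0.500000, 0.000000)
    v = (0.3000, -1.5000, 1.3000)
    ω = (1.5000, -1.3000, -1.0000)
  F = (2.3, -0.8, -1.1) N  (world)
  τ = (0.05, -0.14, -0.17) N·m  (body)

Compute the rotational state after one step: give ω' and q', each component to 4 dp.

(τ − ω×Iω)/I = (-0.2000, -1.6667, -1.1611)
ω + α·dt = (1.4800, -1.4667, -1.1161)
2q̇ = q⊗(0,ω) = (-0.1000000, -1.5606605, 1.4192391, -0.6928930)
updated quaternion q' = (-0.7077, 0.4194, 0.5675, -0.0344)

ω' = (1.4800, -1.4667, -1.1161)
q' = (-0.7077, 0.4194, 0.5675, -0.0344)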